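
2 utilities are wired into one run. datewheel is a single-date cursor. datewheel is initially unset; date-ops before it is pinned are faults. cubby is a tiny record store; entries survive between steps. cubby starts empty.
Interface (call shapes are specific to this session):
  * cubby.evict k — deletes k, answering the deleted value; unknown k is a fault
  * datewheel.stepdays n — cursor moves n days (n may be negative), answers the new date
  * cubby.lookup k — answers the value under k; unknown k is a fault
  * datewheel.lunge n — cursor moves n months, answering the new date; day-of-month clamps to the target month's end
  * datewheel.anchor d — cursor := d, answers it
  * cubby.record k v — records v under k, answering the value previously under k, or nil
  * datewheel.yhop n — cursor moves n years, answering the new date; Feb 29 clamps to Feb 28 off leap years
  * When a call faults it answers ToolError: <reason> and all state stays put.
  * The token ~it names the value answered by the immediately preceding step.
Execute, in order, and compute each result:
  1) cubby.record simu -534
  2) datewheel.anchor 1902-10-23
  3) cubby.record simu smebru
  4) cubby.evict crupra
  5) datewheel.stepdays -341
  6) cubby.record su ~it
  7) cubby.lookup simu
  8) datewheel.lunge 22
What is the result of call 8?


Act: cubby.record[k='simu'; v='-534']
Obs: nil
Act: datewheel.anchor[d='1902-10-23']
Obs: 1902-10-23
Act: cubby.record[k='simu'; v='smebru']
Obs: -534
Act: cubby.evict[k='crupra']
Obs: ToolError: no such key crupra
Act: datewheel.stepdays[n='-341']
Obs: 1901-11-16
Act: cubby.record[k='su'; v='~it']
Obs: nil
Act: cubby.lookup[k='simu']
Obs: smebru
Act: datewheel.lunge[n='22']
Obs: 1903-09-16

Answer: 1903-09-16


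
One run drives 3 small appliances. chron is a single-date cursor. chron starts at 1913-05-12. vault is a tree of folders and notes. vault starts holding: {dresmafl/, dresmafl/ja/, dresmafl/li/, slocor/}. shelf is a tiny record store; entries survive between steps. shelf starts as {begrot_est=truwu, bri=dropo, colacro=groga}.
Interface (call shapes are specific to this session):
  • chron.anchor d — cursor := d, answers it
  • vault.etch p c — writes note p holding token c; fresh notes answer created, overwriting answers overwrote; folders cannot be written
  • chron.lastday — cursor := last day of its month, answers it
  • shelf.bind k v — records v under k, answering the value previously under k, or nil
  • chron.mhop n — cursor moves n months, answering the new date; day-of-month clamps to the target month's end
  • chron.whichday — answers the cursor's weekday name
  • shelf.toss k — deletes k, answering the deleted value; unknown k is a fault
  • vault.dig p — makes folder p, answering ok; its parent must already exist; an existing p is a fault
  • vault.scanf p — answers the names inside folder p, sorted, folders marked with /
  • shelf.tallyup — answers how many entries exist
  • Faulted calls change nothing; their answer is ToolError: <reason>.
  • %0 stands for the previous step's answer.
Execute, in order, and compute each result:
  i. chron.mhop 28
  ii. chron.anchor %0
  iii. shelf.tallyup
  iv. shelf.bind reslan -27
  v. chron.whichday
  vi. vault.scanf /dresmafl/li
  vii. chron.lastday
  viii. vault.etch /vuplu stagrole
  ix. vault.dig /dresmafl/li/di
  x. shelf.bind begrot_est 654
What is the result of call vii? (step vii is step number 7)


CALL chron.mhop[n→28]
RET  1915-09-12
CALL chron.anchor[d→%0]
RET  1915-09-12
CALL shelf.tallyup[]
RET  3
CALL shelf.bind[k→reslan; v→-27]
RET  nil
CALL chron.whichday[]
RET  Sunday
CALL vault.scanf[p→/dresmafl/li]
RET  []
CALL chron.lastday[]
RET  1915-09-30
CALL vault.etch[p→/vuplu; c→stagrole]
RET  created
CALL vault.dig[p→/dresmafl/li/di]
RET  ok
CALL shelf.bind[k→begrot_est; v→654]
RET  truwu

Answer: 1915-09-30


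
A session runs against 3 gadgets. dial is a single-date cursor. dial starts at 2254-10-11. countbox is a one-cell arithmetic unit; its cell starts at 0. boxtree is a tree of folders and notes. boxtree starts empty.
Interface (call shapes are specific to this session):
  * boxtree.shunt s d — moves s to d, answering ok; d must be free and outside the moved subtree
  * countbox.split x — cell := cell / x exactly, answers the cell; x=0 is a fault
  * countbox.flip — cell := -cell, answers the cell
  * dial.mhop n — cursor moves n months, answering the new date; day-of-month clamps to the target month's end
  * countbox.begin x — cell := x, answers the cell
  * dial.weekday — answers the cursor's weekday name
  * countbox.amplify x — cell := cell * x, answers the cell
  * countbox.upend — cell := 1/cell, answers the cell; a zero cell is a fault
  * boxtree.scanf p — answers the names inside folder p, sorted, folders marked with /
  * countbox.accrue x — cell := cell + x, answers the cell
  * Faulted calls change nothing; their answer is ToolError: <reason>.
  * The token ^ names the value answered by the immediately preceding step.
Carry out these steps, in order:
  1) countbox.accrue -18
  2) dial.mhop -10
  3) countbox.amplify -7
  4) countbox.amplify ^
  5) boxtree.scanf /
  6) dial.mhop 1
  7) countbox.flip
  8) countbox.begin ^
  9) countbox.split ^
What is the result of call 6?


·→ countbox.accrue(x='-18')
·← -18
·→ dial.mhop(n='-10')
·← 2253-12-11
·→ countbox.amplify(x='-7')
·← 126
·→ countbox.amplify(x='^')
·← 15876
·→ boxtree.scanf(p='/')
·← []
·→ dial.mhop(n='1')
·← 2254-01-11
·→ countbox.flip()
·← -15876
·→ countbox.begin(x='^')
·← -15876
·→ countbox.split(x='^')
·← 1

Answer: 2254-01-11


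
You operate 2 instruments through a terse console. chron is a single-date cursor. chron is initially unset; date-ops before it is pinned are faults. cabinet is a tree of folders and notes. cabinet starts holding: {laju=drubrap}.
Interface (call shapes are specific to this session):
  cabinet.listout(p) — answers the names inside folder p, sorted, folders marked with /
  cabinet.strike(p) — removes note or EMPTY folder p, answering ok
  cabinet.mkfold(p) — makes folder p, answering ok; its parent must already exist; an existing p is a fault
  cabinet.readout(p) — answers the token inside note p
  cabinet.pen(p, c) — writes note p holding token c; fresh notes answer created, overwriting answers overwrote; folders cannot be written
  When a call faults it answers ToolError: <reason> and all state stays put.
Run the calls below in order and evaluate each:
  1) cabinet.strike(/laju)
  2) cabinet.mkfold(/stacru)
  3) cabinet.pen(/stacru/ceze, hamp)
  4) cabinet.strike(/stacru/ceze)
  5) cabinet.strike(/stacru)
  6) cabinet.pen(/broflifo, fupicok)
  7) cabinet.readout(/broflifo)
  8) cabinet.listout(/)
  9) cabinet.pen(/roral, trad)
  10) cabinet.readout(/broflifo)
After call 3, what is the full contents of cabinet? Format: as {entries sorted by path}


I try cabinet.strike using p='/laju', → ok.
Invoking cabinet.mkfold using p='/stacru', and see ok.
I use cabinet.pen using p='/stacru/ceze', c='hamp', and see created.
Then cabinet.strike using p='/stacru/ceze', which returns ok.
Invoking cabinet.strike using p='/stacru': ok.
Invoking cabinet.pen using p='/broflifo', c='fupicok': created.
Then cabinet.readout using p='/broflifo', and observe fupicok.
I invoke cabinet.listout using p='/', and see [broflifo].
Invoking cabinet.pen using p='/roral', c='trad', yielding created.
I call cabinet.readout using p='/broflifo', and observe fupicok.

Answer: {stacru/, stacru/ceze=hamp}


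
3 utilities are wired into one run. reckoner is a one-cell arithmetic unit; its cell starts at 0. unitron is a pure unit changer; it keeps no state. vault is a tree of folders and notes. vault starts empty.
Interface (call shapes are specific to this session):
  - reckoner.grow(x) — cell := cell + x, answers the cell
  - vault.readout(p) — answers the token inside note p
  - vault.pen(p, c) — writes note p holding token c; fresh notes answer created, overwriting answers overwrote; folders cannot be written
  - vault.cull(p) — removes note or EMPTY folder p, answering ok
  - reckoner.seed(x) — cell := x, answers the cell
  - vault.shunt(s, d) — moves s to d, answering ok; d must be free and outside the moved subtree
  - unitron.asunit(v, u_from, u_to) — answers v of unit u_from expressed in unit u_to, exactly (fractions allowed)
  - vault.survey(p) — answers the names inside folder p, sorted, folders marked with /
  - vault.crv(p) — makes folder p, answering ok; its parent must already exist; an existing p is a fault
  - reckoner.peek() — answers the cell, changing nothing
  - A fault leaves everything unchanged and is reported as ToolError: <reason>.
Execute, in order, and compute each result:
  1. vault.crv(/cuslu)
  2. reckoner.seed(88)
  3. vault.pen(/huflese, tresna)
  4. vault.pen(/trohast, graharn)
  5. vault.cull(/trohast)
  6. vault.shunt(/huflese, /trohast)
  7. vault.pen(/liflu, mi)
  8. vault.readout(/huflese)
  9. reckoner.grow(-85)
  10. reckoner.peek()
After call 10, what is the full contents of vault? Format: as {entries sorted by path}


Answer: {cuslu/, liflu=mi, trohast=tresna}

Derivation:
·→ crv(/cuslu)
·← ok
·→ seed(88)
·← 88
·→ pen(/huflese, tresna)
·← created
·→ pen(/trohast, graharn)
·← created
·→ cull(/trohast)
·← ok
·→ shunt(/huflese, /trohast)
·← ok
·→ pen(/liflu, mi)
·← created
·→ readout(/huflese)
·← ToolError: not found
·→ grow(-85)
·← 3
·→ peek()
·← 3


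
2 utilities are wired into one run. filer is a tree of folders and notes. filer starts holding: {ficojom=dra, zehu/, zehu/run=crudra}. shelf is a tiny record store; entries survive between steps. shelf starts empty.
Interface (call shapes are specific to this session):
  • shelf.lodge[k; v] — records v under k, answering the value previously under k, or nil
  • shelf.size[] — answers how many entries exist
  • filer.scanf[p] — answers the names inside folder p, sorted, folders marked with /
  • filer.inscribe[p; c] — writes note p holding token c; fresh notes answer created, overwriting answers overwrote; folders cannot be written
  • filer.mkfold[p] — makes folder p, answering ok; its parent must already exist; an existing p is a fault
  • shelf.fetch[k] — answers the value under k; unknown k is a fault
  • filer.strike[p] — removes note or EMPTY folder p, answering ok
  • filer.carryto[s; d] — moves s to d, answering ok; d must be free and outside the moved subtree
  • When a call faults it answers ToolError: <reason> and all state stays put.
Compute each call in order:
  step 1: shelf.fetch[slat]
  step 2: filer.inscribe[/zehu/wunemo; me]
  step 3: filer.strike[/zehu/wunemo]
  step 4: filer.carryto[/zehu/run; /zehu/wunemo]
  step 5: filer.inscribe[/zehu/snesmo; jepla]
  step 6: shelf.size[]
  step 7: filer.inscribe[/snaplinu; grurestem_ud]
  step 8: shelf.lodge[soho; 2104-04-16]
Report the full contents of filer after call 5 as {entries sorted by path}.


Answer: {ficojom=dra, zehu/, zehu/snesmo=jepla, zehu/wunemo=crudra}

Derivation:
Do: fetch[k='slat']
See: ToolError: no such key slat
Do: inscribe[p='/zehu/wunemo'; c='me']
See: created
Do: strike[p='/zehu/wunemo']
See: ok
Do: carryto[s='/zehu/run'; d='/zehu/wunemo']
See: ok
Do: inscribe[p='/zehu/snesmo'; c='jepla']
See: created
Do: size[]
See: 0
Do: inscribe[p='/snaplinu'; c='grurestem_ud']
See: created
Do: lodge[k='soho'; v='2104-04-16']
See: nil


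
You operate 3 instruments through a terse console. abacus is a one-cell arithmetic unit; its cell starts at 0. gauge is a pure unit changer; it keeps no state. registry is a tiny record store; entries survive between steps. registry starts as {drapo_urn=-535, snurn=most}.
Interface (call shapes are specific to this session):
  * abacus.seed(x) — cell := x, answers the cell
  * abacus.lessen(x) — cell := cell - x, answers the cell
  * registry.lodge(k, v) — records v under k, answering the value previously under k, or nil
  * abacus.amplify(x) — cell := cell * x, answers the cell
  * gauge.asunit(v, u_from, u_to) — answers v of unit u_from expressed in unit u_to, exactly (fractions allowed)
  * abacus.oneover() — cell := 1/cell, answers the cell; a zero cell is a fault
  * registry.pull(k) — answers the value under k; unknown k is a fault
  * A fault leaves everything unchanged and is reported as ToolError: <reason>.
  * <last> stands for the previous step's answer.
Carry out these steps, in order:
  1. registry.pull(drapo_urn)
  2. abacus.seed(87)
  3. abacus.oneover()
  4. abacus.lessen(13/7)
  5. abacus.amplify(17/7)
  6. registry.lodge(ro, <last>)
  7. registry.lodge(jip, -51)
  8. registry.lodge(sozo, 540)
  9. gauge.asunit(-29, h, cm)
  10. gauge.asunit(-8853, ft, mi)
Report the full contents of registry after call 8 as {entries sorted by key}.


Answer: {drapo_urn=-535, jip=-51, ro=-19108/4263, snurn=most, sozo=540}

Derivation:
~$ pull k='drapo_urn'
:: -535
~$ seed x='87'
:: 87
~$ oneover
:: 1/87
~$ lessen x='13/7'
:: -1124/609
~$ amplify x='17/7'
:: -19108/4263
~$ lodge k='ro' v='<last>'
:: nil
~$ lodge k='jip' v='-51'
:: nil
~$ lodge k='sozo' v='540'
:: nil
~$ asunit v='-29' u_from='h' u_to='cm'
:: ToolError: incompatible units
~$ asunit v='-8853' u_from='ft' u_to='mi'
:: -2951/1760


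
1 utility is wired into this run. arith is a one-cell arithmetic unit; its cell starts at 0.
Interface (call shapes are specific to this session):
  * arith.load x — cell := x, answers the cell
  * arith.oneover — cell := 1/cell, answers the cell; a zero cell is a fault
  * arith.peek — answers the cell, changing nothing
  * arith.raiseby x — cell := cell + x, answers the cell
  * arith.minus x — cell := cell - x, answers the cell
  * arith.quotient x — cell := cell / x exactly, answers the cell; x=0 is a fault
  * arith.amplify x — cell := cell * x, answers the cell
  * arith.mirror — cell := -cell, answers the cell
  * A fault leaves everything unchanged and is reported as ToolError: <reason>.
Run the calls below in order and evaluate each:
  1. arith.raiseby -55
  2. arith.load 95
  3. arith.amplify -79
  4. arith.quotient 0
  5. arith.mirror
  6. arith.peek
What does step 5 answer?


Answer: 7505

Derivation:
Step: arith.raiseby[x→-55]
Result: -55
Step: arith.load[x→95]
Result: 95
Step: arith.amplify[x→-79]
Result: -7505
Step: arith.quotient[x→0]
Result: ToolError: division by zero
Step: arith.mirror[]
Result: 7505
Step: arith.peek[]
Result: 7505


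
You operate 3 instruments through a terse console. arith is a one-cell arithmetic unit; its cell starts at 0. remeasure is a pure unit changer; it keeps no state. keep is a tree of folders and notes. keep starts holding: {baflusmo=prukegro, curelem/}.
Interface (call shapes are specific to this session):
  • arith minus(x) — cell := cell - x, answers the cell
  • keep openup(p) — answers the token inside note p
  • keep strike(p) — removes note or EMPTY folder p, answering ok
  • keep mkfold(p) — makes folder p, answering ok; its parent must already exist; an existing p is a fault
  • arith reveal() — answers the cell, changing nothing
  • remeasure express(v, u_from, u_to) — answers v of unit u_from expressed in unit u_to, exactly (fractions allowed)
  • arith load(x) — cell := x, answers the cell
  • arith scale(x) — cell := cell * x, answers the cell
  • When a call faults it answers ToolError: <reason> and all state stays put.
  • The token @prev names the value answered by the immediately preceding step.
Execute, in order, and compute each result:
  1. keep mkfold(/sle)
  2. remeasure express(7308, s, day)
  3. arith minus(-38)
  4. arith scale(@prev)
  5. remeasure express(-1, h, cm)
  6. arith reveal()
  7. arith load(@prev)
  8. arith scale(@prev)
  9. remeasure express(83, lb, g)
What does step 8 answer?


# keep mkfold(/sle) => ok
# remeasure express(7308, s, day) => 203/2400
# arith minus(-38) => 38
# arith scale(@prev) => 1444
# remeasure express(-1, h, cm) => ToolError: incompatible units
# arith reveal() => 1444
# arith load(@prev) => 1444
# arith scale(@prev) => 2085136
# remeasure express(83, lb, g) => 3764816671/100000

Answer: 2085136


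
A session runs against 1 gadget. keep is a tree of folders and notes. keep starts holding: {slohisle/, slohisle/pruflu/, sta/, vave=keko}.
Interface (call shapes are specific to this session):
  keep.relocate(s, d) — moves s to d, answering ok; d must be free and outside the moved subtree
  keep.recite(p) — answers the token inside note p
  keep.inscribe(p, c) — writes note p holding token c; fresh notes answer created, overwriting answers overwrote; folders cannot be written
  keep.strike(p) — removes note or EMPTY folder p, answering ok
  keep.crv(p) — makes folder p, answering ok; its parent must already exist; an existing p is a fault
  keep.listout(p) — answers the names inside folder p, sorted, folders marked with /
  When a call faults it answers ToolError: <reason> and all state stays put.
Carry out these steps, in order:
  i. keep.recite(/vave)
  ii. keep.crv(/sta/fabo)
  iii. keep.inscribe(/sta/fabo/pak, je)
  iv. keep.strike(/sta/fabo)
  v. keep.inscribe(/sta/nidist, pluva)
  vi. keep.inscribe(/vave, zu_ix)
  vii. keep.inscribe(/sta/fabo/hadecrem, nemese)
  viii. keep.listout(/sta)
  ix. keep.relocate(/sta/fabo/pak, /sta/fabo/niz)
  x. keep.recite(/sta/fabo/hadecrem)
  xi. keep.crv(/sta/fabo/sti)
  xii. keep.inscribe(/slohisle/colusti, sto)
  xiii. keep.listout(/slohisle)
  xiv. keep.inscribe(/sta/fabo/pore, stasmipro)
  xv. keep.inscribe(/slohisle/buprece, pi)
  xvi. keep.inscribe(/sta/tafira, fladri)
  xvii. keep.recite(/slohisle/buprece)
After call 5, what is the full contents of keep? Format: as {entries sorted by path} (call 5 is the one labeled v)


Answer: {slohisle/, slohisle/pruflu/, sta/, sta/fabo/, sta/fabo/pak=je, sta/nidist=pluva, vave=keko}

Derivation:
> recite p='/vave'
[out] keko
> crv p='/sta/fabo'
[out] ok
> inscribe p='/sta/fabo/pak' c='je'
[out] created
> strike p='/sta/fabo'
[out] ToolError: not empty
> inscribe p='/sta/nidist' c='pluva'
[out] created
> inscribe p='/vave' c='zu_ix'
[out] overwrote
> inscribe p='/sta/fabo/hadecrem' c='nemese'
[out] created
> listout p='/sta'
[out] [fabo/, nidist]
> relocate s='/sta/fabo/pak' d='/sta/fabo/niz'
[out] ok
> recite p='/sta/fabo/hadecrem'
[out] nemese
> crv p='/sta/fabo/sti'
[out] ok
> inscribe p='/slohisle/colusti' c='sto'
[out] created
> listout p='/slohisle'
[out] [colusti, pruflu/]
> inscribe p='/sta/fabo/pore' c='stasmipro'
[out] created
> inscribe p='/slohisle/buprece' c='pi'
[out] created
> inscribe p='/sta/tafira' c='fladri'
[out] created
> recite p='/slohisle/buprece'
[out] pi


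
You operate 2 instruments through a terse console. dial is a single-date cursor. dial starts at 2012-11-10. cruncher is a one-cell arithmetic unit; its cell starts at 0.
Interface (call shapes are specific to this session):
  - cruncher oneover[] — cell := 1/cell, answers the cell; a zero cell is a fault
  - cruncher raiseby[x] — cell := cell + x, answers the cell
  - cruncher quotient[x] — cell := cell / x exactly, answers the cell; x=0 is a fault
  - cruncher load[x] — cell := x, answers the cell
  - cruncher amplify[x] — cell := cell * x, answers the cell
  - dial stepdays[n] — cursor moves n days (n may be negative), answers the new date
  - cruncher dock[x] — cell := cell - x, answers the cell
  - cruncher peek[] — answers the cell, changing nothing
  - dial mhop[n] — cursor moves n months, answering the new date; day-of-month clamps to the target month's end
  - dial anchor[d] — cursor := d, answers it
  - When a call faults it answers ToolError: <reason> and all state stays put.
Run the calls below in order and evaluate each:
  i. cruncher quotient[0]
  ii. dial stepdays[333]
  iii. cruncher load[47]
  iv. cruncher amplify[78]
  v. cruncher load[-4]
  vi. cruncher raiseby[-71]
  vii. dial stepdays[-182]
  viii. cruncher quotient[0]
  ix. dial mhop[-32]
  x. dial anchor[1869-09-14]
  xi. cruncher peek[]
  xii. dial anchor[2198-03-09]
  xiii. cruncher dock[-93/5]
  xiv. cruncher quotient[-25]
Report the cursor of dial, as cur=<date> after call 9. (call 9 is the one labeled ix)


Answer: cur=2010-08-10

Derivation:
-> cruncher quotient(x=0)
<- ToolError: division by zero
-> dial stepdays(n=333)
<- 2013-10-09
-> cruncher load(x=47)
<- 47
-> cruncher amplify(x=78)
<- 3666
-> cruncher load(x=-4)
<- -4
-> cruncher raiseby(x=-71)
<- -75
-> dial stepdays(n=-182)
<- 2013-04-10
-> cruncher quotient(x=0)
<- ToolError: division by zero
-> dial mhop(n=-32)
<- 2010-08-10
-> dial anchor(d=1869-09-14)
<- 1869-09-14
-> cruncher peek()
<- -75
-> dial anchor(d=2198-03-09)
<- 2198-03-09
-> cruncher dock(x=-93/5)
<- -282/5
-> cruncher quotient(x=-25)
<- 282/125


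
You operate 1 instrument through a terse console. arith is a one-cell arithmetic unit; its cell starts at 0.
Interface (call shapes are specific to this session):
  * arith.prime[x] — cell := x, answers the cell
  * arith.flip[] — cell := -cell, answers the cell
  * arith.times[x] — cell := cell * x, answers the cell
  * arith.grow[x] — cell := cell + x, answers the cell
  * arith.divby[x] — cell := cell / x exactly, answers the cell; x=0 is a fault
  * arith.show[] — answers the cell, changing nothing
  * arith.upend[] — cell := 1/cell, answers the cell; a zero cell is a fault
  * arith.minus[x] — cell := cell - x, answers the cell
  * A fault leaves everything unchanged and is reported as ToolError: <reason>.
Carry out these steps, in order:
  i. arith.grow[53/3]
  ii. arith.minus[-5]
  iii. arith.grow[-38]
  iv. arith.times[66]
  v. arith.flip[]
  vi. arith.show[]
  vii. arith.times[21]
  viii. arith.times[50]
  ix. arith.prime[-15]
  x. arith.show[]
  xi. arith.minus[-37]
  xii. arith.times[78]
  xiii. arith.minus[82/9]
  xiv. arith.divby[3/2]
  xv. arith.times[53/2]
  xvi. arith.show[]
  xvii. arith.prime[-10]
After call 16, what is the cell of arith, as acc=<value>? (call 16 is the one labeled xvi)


Answer: acc=814186/27

Derivation:
-- grow(x: 53/3) : 53/3
-- minus(x: -5) : 68/3
-- grow(x: -38) : -46/3
-- times(x: 66) : -1012
-- flip() : 1012
-- show() : 1012
-- times(x: 21) : 21252
-- times(x: 50) : 1062600
-- prime(x: -15) : -15
-- show() : -15
-- minus(x: -37) : 22
-- times(x: 78) : 1716
-- minus(x: 82/9) : 15362/9
-- divby(x: 3/2) : 30724/27
-- times(x: 53/2) : 814186/27
-- show() : 814186/27
-- prime(x: -10) : -10


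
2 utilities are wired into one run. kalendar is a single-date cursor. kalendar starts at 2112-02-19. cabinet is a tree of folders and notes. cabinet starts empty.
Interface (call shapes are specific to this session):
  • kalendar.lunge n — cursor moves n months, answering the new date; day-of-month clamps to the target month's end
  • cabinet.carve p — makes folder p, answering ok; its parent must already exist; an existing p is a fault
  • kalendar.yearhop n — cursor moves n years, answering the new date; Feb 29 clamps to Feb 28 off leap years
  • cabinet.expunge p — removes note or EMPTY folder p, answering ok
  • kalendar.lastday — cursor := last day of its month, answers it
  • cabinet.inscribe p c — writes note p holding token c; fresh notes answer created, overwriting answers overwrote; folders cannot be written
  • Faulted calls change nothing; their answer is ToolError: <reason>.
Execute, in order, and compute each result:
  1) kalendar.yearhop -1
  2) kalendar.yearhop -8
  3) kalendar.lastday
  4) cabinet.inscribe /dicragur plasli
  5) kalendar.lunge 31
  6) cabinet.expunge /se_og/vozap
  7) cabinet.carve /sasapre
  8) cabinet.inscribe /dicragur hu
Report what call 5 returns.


Answer: 2105-09-28

Derivation:
~$ yearhop -1
  2111-02-19
~$ yearhop -8
  2103-02-19
~$ lastday
  2103-02-28
~$ inscribe /dicragur plasli
  created
~$ lunge 31
  2105-09-28
~$ expunge /se_og/vozap
  ToolError: not found
~$ carve /sasapre
  ok
~$ inscribe /dicragur hu
  overwrote


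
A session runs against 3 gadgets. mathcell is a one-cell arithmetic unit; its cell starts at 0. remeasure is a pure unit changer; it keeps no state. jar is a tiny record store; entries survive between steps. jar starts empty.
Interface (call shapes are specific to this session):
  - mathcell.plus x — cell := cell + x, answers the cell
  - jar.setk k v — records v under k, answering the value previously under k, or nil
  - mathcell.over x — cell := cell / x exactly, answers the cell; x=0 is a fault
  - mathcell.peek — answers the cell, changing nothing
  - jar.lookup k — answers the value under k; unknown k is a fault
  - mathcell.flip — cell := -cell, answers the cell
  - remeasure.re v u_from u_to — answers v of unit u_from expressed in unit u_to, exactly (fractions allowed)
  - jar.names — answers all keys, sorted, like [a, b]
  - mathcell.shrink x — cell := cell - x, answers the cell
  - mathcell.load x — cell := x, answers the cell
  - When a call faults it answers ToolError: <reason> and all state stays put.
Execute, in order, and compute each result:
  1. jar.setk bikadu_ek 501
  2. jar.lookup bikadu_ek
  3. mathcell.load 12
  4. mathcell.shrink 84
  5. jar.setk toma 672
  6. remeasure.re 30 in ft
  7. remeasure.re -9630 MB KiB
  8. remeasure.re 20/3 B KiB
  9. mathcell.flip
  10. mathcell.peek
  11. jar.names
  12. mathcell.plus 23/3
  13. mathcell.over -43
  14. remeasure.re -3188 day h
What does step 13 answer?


[in] jar.setk k→bikadu_ek v→501
:: nil
[in] jar.lookup k→bikadu_ek
:: 501
[in] mathcell.load x→12
:: 12
[in] mathcell.shrink x→84
:: -72
[in] jar.setk k→toma v→672
:: nil
[in] remeasure.re v→30 u_from→in u_to→ft
:: 5/2
[in] remeasure.re v→-9630 u_from→MB u_to→KiB
:: -75234375/8
[in] remeasure.re v→20/3 u_from→B u_to→KiB
:: 5/768
[in] mathcell.flip
:: 72
[in] mathcell.peek
:: 72
[in] jar.names
:: [bikadu_ek, toma]
[in] mathcell.plus x→23/3
:: 239/3
[in] mathcell.over x→-43
:: -239/129
[in] remeasure.re v→-3188 u_from→day u_to→h
:: -76512

Answer: -239/129


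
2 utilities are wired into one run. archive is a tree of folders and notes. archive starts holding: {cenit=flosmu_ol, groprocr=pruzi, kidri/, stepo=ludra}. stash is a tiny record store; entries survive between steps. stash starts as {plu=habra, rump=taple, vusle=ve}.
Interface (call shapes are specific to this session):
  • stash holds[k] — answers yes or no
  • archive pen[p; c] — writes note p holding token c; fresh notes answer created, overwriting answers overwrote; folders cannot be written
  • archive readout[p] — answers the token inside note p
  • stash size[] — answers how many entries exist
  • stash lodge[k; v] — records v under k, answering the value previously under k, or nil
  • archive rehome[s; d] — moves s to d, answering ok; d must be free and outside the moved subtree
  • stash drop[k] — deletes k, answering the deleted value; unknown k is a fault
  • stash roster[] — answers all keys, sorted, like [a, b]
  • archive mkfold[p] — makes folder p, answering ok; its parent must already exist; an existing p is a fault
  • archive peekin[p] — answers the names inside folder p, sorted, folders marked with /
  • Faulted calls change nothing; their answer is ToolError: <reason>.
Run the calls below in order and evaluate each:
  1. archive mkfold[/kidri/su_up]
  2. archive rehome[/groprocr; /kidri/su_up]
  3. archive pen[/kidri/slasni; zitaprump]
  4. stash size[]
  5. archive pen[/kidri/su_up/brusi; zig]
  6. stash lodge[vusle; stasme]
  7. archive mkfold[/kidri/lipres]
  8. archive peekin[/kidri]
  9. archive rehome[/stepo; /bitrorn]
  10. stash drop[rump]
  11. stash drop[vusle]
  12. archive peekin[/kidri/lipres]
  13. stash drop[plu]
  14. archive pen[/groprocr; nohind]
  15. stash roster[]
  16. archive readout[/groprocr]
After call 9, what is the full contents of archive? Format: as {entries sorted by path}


Act: archive mkfold[p=/kidri/su_up]
Obs: ok
Act: archive rehome[s=/groprocr; d=/kidri/su_up]
Obs: ToolError: exists
Act: archive pen[p=/kidri/slasni; c=zitaprump]
Obs: created
Act: stash size[]
Obs: 3
Act: archive pen[p=/kidri/su_up/brusi; c=zig]
Obs: created
Act: stash lodge[k=vusle; v=stasme]
Obs: ve
Act: archive mkfold[p=/kidri/lipres]
Obs: ok
Act: archive peekin[p=/kidri]
Obs: [lipres/, slasni, su_up/]
Act: archive rehome[s=/stepo; d=/bitrorn]
Obs: ok
Act: stash drop[k=rump]
Obs: taple
Act: stash drop[k=vusle]
Obs: stasme
Act: archive peekin[p=/kidri/lipres]
Obs: []
Act: stash drop[k=plu]
Obs: habra
Act: archive pen[p=/groprocr; c=nohind]
Obs: overwrote
Act: stash roster[]
Obs: []
Act: archive readout[p=/groprocr]
Obs: nohind

Answer: {bitrorn=ludra, cenit=flosmu_ol, groprocr=pruzi, kidri/, kidri/lipres/, kidri/slasni=zitaprump, kidri/su_up/, kidri/su_up/brusi=zig}


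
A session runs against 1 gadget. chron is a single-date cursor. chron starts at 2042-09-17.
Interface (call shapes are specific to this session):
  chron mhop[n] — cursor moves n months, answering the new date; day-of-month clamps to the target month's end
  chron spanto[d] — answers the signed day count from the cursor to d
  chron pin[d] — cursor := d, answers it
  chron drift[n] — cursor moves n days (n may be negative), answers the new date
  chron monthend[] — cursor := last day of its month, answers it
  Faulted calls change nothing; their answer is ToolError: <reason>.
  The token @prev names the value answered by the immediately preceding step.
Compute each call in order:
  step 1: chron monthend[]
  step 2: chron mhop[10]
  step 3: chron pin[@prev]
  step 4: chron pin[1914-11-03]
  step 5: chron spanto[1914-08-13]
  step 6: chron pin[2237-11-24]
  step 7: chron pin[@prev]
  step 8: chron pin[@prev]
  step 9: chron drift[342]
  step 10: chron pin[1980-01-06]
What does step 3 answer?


Answer: 2043-07-30

Derivation:
% chron monthend() == 2042-09-30
% chron mhop(10) == 2043-07-30
% chron pin(@prev) == 2043-07-30
% chron pin(1914-11-03) == 1914-11-03
% chron spanto(1914-08-13) == -82
% chron pin(2237-11-24) == 2237-11-24
% chron pin(@prev) == 2237-11-24
% chron pin(@prev) == 2237-11-24
% chron drift(342) == 2238-11-01
% chron pin(1980-01-06) == 1980-01-06


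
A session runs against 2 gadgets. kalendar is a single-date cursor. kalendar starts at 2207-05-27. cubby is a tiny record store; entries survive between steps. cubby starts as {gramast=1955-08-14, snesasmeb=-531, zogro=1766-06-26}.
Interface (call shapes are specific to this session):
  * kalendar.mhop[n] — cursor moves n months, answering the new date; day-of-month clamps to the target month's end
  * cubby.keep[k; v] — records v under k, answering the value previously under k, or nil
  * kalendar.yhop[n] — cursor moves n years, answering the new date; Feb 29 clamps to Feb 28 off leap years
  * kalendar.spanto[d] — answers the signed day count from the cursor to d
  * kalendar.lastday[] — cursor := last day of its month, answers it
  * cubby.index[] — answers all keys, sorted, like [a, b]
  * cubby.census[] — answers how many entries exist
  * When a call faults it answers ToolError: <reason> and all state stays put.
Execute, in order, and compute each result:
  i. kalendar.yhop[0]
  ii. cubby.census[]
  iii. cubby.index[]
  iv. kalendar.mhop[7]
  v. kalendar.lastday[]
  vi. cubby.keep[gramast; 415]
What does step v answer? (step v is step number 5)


$ kalendar.yhop n→0
= 2207-05-27
$ cubby.census
= 3
$ cubby.index
= [gramast, snesasmeb, zogro]
$ kalendar.mhop n→7
= 2207-12-27
$ kalendar.lastday
= 2207-12-31
$ cubby.keep k→gramast v→415
= 1955-08-14

Answer: 2207-12-31


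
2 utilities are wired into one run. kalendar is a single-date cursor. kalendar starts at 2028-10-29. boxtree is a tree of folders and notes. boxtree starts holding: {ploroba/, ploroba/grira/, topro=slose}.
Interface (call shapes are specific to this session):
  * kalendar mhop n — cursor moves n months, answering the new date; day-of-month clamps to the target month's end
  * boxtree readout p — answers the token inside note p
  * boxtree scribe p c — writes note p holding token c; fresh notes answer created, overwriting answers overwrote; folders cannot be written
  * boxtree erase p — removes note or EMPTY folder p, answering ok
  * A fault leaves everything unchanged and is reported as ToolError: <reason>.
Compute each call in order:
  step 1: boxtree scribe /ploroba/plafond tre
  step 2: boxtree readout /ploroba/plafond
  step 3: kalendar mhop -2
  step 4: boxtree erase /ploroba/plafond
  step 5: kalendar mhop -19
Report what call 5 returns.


>> boxtree scribe(p=/ploroba/plafond, c=tre)
<< created
>> boxtree readout(p=/ploroba/plafond)
<< tre
>> kalendar mhop(n=-2)
<< 2028-08-29
>> boxtree erase(p=/ploroba/plafond)
<< ok
>> kalendar mhop(n=-19)
<< 2027-01-29

Answer: 2027-01-29


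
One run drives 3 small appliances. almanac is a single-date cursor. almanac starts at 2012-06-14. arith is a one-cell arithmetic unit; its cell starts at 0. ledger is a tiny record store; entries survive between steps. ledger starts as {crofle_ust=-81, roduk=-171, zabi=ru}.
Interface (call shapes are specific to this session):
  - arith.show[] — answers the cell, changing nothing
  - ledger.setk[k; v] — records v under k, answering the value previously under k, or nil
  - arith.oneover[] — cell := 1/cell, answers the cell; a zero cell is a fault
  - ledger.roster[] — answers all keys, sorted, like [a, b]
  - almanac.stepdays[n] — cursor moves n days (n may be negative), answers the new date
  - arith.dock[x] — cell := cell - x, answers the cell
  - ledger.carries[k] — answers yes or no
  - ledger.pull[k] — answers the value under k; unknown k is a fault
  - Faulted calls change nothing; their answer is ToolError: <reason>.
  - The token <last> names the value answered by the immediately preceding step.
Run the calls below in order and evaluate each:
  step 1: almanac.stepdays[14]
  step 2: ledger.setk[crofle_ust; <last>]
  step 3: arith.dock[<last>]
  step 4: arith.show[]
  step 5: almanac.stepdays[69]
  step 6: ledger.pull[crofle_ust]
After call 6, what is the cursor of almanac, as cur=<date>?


Answer: cur=2012-09-05

Derivation:
~$ stepdays n='14'
[out] 2012-06-28
~$ setk k='crofle_ust' v='<last>'
[out] -81
~$ dock x='<last>'
[out] 81
~$ show
[out] 81
~$ stepdays n='69'
[out] 2012-09-05
~$ pull k='crofle_ust'
[out] 2012-06-28


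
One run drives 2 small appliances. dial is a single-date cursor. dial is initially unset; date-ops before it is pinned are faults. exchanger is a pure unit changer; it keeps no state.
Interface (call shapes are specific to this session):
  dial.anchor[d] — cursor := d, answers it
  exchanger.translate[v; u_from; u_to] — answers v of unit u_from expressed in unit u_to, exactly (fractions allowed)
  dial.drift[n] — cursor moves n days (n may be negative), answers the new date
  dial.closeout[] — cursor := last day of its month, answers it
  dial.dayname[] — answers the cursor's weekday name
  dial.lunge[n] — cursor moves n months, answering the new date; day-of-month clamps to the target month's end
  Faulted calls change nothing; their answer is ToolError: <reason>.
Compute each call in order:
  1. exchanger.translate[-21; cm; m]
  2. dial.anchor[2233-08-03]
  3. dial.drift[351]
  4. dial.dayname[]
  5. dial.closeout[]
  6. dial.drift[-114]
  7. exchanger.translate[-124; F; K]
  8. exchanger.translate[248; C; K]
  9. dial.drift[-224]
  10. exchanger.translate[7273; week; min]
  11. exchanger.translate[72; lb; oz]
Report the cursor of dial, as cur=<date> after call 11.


Next I call exchanger.translate passing v=-21, u_from=cm, u_to=m, yielding -21/100.
Using dial.anchor passing d=2233-08-03: 2233-08-03.
Calling dial.drift passing n=351, which returns 2234-07-20.
Invoking dial.dayname, yielding Sunday.
Next I call dial.closeout, yielding 2234-07-31.
Calling dial.drift passing n=-114, → 2234-04-08.
I try exchanger.translate passing v=-124, u_from=F, u_to=K, yielding 11189/60.
I run exchanger.translate passing v=248, u_from=C, u_to=K, → 10423/20.
Using dial.drift passing n=-224, → 2233-08-27.
I use exchanger.translate passing v=7273, u_from=week, u_to=min, → 73311840.
I run exchanger.translate passing v=72, u_from=lb, u_to=oz: 1152.

Answer: cur=2233-08-27


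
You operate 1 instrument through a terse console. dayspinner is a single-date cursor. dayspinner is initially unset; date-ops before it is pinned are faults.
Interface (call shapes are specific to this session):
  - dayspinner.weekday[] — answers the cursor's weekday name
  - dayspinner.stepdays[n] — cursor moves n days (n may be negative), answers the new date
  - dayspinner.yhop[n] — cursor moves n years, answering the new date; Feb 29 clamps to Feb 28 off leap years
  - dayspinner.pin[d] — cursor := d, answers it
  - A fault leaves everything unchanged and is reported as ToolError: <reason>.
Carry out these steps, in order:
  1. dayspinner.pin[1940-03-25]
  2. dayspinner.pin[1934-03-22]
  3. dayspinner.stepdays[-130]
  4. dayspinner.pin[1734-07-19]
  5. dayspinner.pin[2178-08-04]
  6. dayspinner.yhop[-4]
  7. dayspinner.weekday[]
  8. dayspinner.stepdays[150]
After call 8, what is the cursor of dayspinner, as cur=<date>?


Answer: cur=2175-01-01

Derivation:
// 1. dayspinner.pin(1940-03-25) : 1940-03-25
// 2. dayspinner.pin(1934-03-22) : 1934-03-22
// 3. dayspinner.stepdays(-130) : 1933-11-12
// 4. dayspinner.pin(1734-07-19) : 1734-07-19
// 5. dayspinner.pin(2178-08-04) : 2178-08-04
// 6. dayspinner.yhop(-4) : 2174-08-04
// 7. dayspinner.weekday() : Thursday
// 8. dayspinner.stepdays(150) : 2175-01-01


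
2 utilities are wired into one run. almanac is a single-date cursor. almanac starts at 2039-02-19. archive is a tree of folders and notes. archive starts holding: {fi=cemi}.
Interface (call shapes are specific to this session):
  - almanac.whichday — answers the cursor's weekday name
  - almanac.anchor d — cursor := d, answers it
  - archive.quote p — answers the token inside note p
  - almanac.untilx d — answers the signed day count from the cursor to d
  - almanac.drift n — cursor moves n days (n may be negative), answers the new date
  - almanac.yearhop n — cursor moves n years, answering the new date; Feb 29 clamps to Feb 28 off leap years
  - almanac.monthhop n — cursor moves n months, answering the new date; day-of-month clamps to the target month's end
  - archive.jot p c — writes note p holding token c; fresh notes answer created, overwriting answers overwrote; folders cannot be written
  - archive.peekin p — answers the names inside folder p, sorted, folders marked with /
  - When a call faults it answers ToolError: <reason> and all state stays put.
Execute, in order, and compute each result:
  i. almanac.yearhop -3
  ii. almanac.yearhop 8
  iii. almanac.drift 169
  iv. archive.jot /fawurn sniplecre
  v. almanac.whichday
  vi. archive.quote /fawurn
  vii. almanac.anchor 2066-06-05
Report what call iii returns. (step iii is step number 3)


Invoking yearhop on n: -3, yielding 2036-02-19.
Now I run yearhop on n: 8, → 2044-02-19.
Then drift on n: 169, and get 2044-08-06.
I invoke jot on p: /fawurn, c: sniplecre: created.
I run whichday(), which returns Saturday.
I use quote on p: /fawurn, → sniplecre.
Invoking anchor on d: 2066-06-05, and see 2066-06-05.

Answer: 2044-08-06


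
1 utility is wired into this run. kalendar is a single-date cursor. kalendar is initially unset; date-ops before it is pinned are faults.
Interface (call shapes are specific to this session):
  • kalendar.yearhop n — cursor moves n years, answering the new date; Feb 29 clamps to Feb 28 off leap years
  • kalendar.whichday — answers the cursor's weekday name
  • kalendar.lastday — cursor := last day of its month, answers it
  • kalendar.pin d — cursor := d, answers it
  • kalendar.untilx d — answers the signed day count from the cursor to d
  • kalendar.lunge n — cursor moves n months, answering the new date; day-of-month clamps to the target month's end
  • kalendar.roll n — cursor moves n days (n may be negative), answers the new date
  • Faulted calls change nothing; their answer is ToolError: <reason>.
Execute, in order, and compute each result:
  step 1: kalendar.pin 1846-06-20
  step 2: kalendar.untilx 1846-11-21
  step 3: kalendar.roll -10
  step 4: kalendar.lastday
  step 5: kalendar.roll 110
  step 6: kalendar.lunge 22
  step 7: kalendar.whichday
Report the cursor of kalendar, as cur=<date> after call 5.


Answer: cur=1846-10-18

Derivation:
I try kalendar.pin passing 1846-06-20, yielding 1846-06-20.
Then kalendar.untilx passing 1846-11-21, which returns 154.
I use kalendar.roll passing -10, — result: 1846-06-10.
Invoking kalendar.lastday, and observe 1846-06-30.
I use kalendar.roll passing 110, and get 1846-10-18.
Using kalendar.lunge passing 22, → 1848-08-18.
Using kalendar.whichday, yielding Friday.
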